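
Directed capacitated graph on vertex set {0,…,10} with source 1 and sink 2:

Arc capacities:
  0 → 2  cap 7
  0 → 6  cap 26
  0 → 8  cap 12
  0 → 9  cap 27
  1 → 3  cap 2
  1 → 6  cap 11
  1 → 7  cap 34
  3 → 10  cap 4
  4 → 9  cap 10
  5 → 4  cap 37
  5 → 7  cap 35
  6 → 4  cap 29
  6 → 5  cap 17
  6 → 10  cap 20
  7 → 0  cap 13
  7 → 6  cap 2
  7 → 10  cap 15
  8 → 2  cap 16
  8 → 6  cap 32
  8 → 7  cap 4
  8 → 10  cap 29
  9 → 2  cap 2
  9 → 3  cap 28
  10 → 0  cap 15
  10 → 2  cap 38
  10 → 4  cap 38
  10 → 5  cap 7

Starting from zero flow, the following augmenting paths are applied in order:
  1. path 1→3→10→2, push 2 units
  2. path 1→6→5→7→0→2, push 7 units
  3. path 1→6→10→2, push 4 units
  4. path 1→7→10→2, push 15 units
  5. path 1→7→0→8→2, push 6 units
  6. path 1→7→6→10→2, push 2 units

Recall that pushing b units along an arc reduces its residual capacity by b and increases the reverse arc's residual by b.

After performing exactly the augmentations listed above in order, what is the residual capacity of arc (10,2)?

after path 1 (1→3→10→2, push 2): res(10,2)=36
after path 2 (1→6→5→7→0→2, push 7): res(10,2)=36
after path 3 (1→6→10→2, push 4): res(10,2)=32
after path 4 (1→7→10→2, push 15): res(10,2)=17
after path 5 (1→7→0→8→2, push 6): res(10,2)=17
after path 6 (1→7→6→10→2, push 2): res(10,2)=15

Residual capacity of (10,2): 15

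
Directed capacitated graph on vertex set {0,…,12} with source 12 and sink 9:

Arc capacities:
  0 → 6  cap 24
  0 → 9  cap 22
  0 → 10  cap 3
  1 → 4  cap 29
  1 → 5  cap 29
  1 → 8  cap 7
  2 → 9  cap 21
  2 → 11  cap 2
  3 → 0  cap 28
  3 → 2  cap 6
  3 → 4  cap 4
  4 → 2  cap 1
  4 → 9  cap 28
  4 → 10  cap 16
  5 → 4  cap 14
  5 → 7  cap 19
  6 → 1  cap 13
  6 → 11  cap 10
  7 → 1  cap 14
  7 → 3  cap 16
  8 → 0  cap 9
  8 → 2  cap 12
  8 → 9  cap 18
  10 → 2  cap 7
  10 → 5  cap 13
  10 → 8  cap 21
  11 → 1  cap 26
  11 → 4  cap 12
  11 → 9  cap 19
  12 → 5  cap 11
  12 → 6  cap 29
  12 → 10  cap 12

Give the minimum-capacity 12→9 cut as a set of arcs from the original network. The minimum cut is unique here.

augment #1: 12→5→4→9 push 11
augment #2: 12→6→11→9 push 10
augment #3: 12→10→2→9 push 7
augment #4: 12→10→8→9 push 5
augment #5: 12→6→1→4→9 push 13
max flow = 46; residual-reachable set from 12 gives S-side
cut edges (S→T): {(6,1), (6,11), (12,5), (12,10)} total cap 46

Min-cut arcs: {(6,1), (6,11), (12,5), (12,10)} (total capacity 46)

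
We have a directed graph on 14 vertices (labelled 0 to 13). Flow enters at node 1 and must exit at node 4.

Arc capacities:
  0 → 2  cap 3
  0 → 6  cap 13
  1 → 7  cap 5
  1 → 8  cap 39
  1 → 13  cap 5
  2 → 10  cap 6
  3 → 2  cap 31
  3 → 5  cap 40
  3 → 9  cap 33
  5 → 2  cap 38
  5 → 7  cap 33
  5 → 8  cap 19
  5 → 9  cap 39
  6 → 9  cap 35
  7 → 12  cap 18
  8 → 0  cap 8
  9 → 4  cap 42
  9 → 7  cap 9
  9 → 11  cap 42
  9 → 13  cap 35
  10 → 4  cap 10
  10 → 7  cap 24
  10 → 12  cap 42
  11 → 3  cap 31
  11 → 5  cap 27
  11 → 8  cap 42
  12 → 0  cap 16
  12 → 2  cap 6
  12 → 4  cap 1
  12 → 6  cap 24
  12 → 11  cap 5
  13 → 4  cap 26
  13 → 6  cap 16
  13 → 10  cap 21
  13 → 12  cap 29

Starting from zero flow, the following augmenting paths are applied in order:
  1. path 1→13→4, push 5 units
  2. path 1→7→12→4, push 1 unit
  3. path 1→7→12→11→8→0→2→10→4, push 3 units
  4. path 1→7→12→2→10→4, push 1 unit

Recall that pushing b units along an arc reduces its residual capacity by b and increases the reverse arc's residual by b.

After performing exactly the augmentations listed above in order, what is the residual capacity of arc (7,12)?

after path 1 (1→13→4, push 5): res(7,12)=18
after path 2 (1→7→12→4, push 1): res(7,12)=17
after path 3 (1→7→12→11→8→0→2→10→4, push 3): res(7,12)=14
after path 4 (1→7→12→2→10→4, push 1): res(7,12)=13

Residual capacity of (7,12): 13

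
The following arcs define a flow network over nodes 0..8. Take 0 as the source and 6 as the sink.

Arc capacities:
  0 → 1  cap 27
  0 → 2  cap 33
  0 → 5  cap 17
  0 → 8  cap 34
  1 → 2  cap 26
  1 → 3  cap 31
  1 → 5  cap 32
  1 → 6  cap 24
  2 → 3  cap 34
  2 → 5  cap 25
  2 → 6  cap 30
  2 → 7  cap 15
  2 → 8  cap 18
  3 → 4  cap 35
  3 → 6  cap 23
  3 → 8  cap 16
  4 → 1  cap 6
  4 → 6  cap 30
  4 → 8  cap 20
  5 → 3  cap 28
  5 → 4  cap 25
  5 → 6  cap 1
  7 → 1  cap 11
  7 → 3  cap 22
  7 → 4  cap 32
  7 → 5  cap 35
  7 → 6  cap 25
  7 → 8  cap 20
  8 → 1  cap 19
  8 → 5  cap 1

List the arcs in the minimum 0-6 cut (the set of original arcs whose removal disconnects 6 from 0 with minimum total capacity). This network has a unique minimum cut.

Min-cut arcs: {(0,1), (0,2), (0,5), (8,1), (8,5)} (total capacity 97)

augment #1: 0→1→6 push 24
augment #2: 0→2→6 push 30
augment #3: 0→5→6 push 1
augment #4: 0→1→3→6 push 3
augment #5: 0→2→3→6 push 3
augment #6: 0→5→3→6 push 16
augment #7: 0→8→1→3→6 push 1
augment #8: 0→8→5→4→6 push 1
augment #9: 0→8→1→2→7→6 push 15
augment #10: 0→8→1→3→4→6 push 3
max flow = 97; residual-reachable set from 0 gives S-side
cut edges (S→T): {(0,1), (0,2), (0,5), (8,1), (8,5)} total cap 97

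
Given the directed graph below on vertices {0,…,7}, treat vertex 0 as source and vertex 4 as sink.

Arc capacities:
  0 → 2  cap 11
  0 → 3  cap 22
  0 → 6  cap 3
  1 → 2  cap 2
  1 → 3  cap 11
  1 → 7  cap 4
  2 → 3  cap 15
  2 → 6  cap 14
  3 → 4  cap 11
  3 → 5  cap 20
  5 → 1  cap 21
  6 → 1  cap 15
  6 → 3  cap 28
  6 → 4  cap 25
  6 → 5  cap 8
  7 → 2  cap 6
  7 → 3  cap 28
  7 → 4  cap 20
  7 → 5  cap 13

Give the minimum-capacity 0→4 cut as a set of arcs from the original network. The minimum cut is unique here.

augment #1: 0→3→4 push 11
augment #2: 0→6→4 push 3
augment #3: 0→2→6→4 push 11
augment #4: 0→3→5→1→7→4 push 4
augment #5: 0→3→5→1→2→6→4 push 2
max flow = 31; residual-reachable set from 0 gives S-side
cut edges (S→T): {(0,2), (0,6), (1,2), (1,7), (3,4)} total cap 31

Min-cut arcs: {(0,2), (0,6), (1,2), (1,7), (3,4)} (total capacity 31)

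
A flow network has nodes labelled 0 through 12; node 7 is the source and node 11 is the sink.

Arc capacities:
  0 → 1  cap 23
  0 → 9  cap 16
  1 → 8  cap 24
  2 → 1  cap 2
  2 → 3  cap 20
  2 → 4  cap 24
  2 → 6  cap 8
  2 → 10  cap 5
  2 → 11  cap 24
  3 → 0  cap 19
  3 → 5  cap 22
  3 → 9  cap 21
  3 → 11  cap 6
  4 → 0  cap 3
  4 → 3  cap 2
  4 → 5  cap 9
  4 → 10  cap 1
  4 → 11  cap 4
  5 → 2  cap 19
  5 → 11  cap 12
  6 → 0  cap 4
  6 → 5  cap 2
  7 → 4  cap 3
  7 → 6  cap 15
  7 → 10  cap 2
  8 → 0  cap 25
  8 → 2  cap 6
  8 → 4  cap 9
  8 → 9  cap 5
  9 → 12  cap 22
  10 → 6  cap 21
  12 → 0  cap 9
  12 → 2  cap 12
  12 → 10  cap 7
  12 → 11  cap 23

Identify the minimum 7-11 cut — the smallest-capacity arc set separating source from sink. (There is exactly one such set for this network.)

augment #1: 7→4→11 push 3
augment #2: 7→6→5→11 push 2
augment #3: 7→6→0→9→12→11 push 4
max flow = 9; residual-reachable set from 7 gives S-side
cut edges (S→T): {(6,0), (6,5), (7,4)} total cap 9

Min-cut arcs: {(6,0), (6,5), (7,4)} (total capacity 9)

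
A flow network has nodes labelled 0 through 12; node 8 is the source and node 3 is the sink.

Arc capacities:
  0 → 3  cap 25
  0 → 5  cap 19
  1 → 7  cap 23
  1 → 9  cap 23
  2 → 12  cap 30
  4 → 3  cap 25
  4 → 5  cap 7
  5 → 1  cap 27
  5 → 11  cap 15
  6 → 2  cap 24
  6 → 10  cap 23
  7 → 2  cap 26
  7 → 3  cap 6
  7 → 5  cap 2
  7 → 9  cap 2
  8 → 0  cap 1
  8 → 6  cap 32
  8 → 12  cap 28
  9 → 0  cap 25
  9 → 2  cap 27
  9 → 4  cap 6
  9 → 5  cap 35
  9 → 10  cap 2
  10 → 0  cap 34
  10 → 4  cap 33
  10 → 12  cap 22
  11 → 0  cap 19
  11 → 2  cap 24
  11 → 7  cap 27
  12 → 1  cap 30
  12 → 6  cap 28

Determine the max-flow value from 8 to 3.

augment #1: 8→0→3 bottleneck 1, total now 1
augment #2: 8→6→10→0→3 bottleneck 23, total now 24
augment #3: 8→12→1→7→3 bottleneck 6, total now 30
augment #4: 8→12→1→9→0→3 bottleneck 1, total now 31
augment #5: 8→12→1→9→4→3 bottleneck 6, total now 37
augment #6: 8→12→1→9→10→4→3 bottleneck 2, total now 39
augment #7: 8→12→1→9→0→10→4→3 bottleneck 13, total now 52
augment #8: 8→6→2→12→1→9→0→10→4→3 bottleneck 1, total now 53
augment #9: 8→6→2→12→1→7→9→0→10→4→3 bottleneck 1, total now 54

Maximum flow value: 54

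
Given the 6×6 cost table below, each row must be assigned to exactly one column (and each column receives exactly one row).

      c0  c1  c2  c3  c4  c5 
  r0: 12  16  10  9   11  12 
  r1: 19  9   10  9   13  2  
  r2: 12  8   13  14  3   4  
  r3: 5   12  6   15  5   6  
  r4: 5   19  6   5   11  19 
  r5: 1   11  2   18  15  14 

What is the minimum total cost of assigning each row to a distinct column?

Minimum assignment cost: 31

one of 3 optimal assignments: row0→col2 (cost 10), row1→col5 (cost 2), row2→col1 (cost 8), row3→col4 (cost 5), row4→col3 (cost 5), row5→col0 (cost 1)
total = 10 + 2 + 8 + 5 + 5 + 1 = 31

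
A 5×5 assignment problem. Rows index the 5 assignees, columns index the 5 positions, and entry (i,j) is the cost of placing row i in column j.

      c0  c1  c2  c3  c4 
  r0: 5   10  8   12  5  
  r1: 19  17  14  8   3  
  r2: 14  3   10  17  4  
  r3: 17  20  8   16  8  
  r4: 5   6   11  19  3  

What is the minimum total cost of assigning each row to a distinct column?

optimal assignment: row0→col0 (cost 5), row1→col3 (cost 8), row2→col1 (cost 3), row3→col2 (cost 8), row4→col4 (cost 3)
total = 5 + 8 + 3 + 8 + 3 = 27

Minimum assignment cost: 27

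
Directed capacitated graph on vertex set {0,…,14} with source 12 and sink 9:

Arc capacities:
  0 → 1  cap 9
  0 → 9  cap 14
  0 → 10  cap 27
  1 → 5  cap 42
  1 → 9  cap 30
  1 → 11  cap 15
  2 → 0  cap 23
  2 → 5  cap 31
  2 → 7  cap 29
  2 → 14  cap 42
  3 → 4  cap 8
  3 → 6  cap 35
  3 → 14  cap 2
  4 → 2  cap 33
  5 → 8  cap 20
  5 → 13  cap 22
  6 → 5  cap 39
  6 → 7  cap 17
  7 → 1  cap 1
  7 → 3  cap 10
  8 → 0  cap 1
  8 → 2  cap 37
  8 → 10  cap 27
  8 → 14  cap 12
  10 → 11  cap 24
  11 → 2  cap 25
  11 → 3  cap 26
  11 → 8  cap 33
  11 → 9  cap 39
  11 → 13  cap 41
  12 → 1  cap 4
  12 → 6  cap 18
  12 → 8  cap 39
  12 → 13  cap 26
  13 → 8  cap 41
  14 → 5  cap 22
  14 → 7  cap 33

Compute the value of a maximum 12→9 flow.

augment #1: 12→1→9 bottleneck 4, total now 4
augment #2: 12→8→0→9 bottleneck 1, total now 5
augment #3: 12→6→7→1→9 bottleneck 1, total now 6
augment #4: 12→8→2→0→9 bottleneck 13, total now 19
augment #5: 12→8→10→11→9 bottleneck 24, total now 43
augment #6: 12→8→2→0→1→9 bottleneck 1, total now 44
augment #7: 12→13→8→2→0→1→9 bottleneck 8, total now 52

Maximum flow value: 52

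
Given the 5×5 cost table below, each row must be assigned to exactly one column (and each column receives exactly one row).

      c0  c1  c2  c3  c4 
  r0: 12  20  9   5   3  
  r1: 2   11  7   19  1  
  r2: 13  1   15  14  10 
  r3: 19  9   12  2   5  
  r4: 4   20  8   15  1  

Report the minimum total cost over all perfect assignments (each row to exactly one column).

Minimum assignment cost: 15

optimal assignment: row0→col2 (cost 9), row1→col0 (cost 2), row2→col1 (cost 1), row3→col3 (cost 2), row4→col4 (cost 1)
total = 9 + 2 + 1 + 2 + 1 = 15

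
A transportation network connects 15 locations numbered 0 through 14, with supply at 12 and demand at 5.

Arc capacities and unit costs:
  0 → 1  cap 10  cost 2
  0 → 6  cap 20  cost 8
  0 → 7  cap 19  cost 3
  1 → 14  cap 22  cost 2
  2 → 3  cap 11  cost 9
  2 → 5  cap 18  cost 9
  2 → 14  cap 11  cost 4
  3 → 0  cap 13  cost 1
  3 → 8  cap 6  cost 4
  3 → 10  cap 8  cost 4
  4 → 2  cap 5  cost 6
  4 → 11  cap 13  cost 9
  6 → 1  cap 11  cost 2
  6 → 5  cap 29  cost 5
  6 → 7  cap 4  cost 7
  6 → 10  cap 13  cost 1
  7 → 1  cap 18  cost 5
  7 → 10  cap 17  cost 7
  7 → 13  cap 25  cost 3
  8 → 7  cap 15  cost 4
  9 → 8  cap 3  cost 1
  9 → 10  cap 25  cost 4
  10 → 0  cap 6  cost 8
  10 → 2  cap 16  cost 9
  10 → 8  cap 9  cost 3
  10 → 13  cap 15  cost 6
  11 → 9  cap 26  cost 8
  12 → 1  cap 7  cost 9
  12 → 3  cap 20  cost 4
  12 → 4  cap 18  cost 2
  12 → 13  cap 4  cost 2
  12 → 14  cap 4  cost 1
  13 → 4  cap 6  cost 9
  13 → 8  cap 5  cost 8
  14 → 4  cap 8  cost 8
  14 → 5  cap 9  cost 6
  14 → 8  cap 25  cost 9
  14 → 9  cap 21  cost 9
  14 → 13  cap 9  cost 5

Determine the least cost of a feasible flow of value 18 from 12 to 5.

Minimum cost for 18 units: 260

shortest-cost path #1: 12→14→5 push 4 @ unit cost 7 (adds 28)
shortest-cost path #2: 12→3→0→1→14→5 push 5 @ unit cost 15 (adds 75)
shortest-cost path #3: 12→4→2→5 push 5 @ unit cost 17 (adds 85)
shortest-cost path #4: 12→3→0→6→5 push 4 @ unit cost 18 (adds 72)
total cost = 260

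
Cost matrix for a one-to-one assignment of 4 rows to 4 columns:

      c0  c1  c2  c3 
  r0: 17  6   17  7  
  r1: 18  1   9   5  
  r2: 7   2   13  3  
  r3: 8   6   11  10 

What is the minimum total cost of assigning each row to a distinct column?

one of 3 optimal assignments: row0→col1 (cost 6), row1→col2 (cost 9), row2→col3 (cost 3), row3→col0 (cost 8)
total = 6 + 9 + 3 + 8 = 26

Minimum assignment cost: 26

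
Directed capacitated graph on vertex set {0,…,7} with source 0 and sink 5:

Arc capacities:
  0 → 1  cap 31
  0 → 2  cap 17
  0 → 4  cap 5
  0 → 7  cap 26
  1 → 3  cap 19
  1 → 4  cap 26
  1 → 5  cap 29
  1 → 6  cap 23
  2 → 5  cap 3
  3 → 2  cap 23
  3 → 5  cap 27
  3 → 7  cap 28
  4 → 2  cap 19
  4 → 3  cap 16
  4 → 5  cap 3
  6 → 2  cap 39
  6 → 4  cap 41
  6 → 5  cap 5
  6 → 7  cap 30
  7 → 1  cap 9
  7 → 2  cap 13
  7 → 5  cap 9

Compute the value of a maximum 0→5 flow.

augment #1: 0→1→5 bottleneck 29, total now 29
augment #2: 0→2→5 bottleneck 3, total now 32
augment #3: 0→4→5 bottleneck 3, total now 35
augment #4: 0→7→5 bottleneck 9, total now 44
augment #5: 0→1→3→5 bottleneck 2, total now 46
augment #6: 0→4→3→5 bottleneck 2, total now 48
augment #7: 0→7→1→3→5 bottleneck 9, total now 57

Maximum flow value: 57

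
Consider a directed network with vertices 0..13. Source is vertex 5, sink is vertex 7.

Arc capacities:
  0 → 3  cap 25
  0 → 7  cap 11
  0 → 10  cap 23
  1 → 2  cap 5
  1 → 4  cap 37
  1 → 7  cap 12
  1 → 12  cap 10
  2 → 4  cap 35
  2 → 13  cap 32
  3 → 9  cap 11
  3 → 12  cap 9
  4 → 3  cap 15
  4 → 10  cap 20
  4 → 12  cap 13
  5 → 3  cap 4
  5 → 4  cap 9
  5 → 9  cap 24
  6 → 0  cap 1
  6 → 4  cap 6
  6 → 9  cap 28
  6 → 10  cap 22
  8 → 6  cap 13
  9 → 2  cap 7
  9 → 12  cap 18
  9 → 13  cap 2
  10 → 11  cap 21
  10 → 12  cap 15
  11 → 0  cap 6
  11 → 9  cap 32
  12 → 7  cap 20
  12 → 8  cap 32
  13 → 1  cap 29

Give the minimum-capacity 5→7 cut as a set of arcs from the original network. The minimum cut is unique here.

Min-cut arcs: {(6,0), (9,2), (9,13), (11,0), (12,7)} (total capacity 36)

augment #1: 5→3→12→7 push 4
augment #2: 5→4→12→7 push 9
augment #3: 5→9→12→7 push 7
augment #4: 5→9→13→1→7 push 2
augment #5: 5→9→2→13→1→7 push 7
augment #6: 5→9→12→8→6→0→7 push 1
augment #7: 5→9→12→4→10→11→0→7 push 6
max flow = 36; residual-reachable set from 5 gives S-side
cut edges (S→T): {(6,0), (9,2), (9,13), (11,0), (12,7)} total cap 36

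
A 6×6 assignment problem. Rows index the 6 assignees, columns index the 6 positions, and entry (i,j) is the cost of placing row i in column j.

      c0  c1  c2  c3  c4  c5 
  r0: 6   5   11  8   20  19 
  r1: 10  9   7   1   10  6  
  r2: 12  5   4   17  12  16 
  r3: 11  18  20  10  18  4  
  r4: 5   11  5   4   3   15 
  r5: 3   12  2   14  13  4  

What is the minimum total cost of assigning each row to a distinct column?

Minimum assignment cost: 20

optimal assignment: row0→col1 (cost 5), row1→col3 (cost 1), row2→col2 (cost 4), row3→col5 (cost 4), row4→col4 (cost 3), row5→col0 (cost 3)
total = 5 + 1 + 4 + 4 + 3 + 3 = 20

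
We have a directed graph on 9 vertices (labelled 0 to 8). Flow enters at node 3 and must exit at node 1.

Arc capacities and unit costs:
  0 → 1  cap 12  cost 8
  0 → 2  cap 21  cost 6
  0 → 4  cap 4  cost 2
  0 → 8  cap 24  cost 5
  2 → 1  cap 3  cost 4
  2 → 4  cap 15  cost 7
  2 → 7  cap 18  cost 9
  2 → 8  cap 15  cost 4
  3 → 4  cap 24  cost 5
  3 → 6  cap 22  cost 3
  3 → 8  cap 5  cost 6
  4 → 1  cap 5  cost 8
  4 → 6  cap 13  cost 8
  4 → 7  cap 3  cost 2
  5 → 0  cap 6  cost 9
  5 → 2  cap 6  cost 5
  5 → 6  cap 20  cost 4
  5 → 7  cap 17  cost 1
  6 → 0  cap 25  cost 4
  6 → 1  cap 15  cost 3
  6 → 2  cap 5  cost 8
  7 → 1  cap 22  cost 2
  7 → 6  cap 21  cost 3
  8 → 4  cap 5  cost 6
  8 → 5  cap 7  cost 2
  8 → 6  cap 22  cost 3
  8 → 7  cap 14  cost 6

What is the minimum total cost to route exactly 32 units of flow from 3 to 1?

Minimum cost for 32 units: 297

shortest-cost path #1: 3→6→1 push 15 @ unit cost 6 (adds 90)
shortest-cost path #2: 3→4→7→1 push 3 @ unit cost 9 (adds 27)
shortest-cost path #3: 3→8→5→7→1 push 5 @ unit cost 11 (adds 55)
shortest-cost path #4: 3→4→1 push 5 @ unit cost 13 (adds 65)
shortest-cost path #5: 3→6→0→1 push 4 @ unit cost 15 (adds 60)
total cost = 297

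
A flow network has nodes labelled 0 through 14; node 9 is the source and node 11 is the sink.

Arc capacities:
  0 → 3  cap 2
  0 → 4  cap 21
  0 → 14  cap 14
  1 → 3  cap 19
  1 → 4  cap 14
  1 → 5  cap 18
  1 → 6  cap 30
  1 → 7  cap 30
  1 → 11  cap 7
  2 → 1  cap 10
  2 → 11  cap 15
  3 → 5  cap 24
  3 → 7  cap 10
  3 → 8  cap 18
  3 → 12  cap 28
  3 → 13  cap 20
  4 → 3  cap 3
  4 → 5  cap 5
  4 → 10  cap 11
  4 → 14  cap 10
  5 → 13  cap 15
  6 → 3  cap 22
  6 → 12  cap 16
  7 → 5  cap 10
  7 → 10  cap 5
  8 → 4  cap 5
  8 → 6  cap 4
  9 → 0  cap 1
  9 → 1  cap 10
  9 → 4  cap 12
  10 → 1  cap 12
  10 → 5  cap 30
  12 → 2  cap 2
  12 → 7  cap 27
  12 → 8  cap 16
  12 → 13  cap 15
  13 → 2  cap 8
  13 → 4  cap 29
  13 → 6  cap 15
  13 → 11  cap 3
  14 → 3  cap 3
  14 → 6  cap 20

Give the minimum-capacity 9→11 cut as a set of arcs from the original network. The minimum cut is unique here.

augment #1: 9→1→11 push 7
augment #2: 9→0→3→13→11 push 1
augment #3: 9→1→3→13→11 push 2
augment #4: 9→1→3→12→2→11 push 1
augment #5: 9→4→3→12→2→11 push 1
augment #6: 9→4→3→13→2→11 push 2
augment #7: 9→4→5→13→2→11 push 5
augment #8: 9→4→10→5→13→2→11 push 1
max flow = 20; residual-reachable set from 9 gives S-side
cut edges (S→T): {(1,11), (12,2), (13,2), (13,11)} total cap 20

Min-cut arcs: {(1,11), (12,2), (13,2), (13,11)} (total capacity 20)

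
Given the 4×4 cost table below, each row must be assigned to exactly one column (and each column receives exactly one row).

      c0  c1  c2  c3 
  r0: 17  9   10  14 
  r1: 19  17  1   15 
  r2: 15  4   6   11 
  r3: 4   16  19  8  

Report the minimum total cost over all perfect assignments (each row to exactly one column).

optimal assignment: row0→col3 (cost 14), row1→col2 (cost 1), row2→col1 (cost 4), row3→col0 (cost 4)
total = 14 + 1 + 4 + 4 = 23

Minimum assignment cost: 23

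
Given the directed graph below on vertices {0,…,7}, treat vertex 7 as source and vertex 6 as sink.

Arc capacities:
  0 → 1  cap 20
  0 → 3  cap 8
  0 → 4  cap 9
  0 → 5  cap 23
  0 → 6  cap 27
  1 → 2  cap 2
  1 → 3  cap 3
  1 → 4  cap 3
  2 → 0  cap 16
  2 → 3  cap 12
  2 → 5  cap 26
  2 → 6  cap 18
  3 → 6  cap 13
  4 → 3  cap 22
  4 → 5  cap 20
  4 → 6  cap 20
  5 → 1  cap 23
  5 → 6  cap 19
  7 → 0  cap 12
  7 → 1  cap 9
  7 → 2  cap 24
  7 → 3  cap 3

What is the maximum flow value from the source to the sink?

Maximum flow value: 47

augment #1: 7→0→6 bottleneck 12, total now 12
augment #2: 7→2→6 bottleneck 18, total now 30
augment #3: 7→3→6 bottleneck 3, total now 33
augment #4: 7→1→3→6 bottleneck 3, total now 36
augment #5: 7→1→4→6 bottleneck 3, total now 39
augment #6: 7→2→0→6 bottleneck 6, total now 45
augment #7: 7→1→2→0→6 bottleneck 2, total now 47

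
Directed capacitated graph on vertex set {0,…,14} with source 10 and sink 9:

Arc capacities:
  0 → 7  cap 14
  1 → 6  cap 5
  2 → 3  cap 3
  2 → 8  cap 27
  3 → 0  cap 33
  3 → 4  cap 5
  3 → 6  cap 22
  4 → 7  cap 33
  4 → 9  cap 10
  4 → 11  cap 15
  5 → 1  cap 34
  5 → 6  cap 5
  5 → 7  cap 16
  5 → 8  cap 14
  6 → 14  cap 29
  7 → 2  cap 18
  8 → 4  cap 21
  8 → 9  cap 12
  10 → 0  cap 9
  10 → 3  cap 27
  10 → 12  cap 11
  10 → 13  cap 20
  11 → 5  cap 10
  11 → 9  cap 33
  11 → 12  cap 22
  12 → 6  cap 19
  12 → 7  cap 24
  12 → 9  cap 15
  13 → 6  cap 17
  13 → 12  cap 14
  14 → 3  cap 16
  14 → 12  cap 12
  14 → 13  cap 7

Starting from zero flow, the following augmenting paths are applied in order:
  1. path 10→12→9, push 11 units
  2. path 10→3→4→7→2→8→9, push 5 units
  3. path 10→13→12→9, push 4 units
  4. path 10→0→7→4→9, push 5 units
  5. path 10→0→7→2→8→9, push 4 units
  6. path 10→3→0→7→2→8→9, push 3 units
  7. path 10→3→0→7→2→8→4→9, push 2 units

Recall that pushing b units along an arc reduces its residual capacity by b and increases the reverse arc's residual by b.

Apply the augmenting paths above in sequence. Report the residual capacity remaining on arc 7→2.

Residual capacity of (7,2): 4

after path 1 (10→12→9, push 11): res(7,2)=18
after path 2 (10→3→4→7→2→8→9, push 5): res(7,2)=13
after path 3 (10→13→12→9, push 4): res(7,2)=13
after path 4 (10→0→7→4→9, push 5): res(7,2)=13
after path 5 (10→0→7→2→8→9, push 4): res(7,2)=9
after path 6 (10→3→0→7→2→8→9, push 3): res(7,2)=6
after path 7 (10→3→0→7→2→8→4→9, push 2): res(7,2)=4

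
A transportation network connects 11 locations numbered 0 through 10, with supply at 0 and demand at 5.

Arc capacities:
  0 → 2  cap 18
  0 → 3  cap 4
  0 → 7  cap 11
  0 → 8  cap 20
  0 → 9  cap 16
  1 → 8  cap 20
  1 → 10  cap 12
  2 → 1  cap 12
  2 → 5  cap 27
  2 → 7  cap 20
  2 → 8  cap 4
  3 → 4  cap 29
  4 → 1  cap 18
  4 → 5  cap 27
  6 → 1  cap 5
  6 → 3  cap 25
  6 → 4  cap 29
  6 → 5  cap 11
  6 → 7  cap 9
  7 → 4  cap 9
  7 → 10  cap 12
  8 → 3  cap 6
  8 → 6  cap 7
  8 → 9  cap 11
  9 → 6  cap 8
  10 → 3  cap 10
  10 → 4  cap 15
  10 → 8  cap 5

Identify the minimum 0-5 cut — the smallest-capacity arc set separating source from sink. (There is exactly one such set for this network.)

Min-cut arcs: {(0,2), (0,3), (0,7), (8,3), (8,6), (9,6)} (total capacity 54)

augment #1: 0→2→5 push 18
augment #2: 0→3→4→5 push 4
augment #3: 0→7→4→5 push 9
augment #4: 0→8→6→5 push 7
augment #5: 0→9→6→5 push 4
augment #6: 0→7→10→4→5 push 2
augment #7: 0→8→3→4→5 push 6
augment #8: 0→9→6→4→5 push 4
max flow = 54; residual-reachable set from 0 gives S-side
cut edges (S→T): {(0,2), (0,3), (0,7), (8,3), (8,6), (9,6)} total cap 54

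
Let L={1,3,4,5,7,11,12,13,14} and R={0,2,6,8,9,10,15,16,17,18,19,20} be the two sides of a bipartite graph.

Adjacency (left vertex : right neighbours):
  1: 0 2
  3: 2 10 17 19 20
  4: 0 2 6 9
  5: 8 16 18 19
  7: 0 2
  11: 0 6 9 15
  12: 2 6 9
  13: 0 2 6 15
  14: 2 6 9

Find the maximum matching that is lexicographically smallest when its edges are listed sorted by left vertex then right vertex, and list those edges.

Lex-smallest maximum matching: {(1,0), (3,10), (4,2), (5,8), (11,6), (12,9), (13,15)}

|M| = 7 (so the lex-smallest maximum matching has 7 edges)
process left vertices in ascending order; for each, take the smallest-labelled available neighbour that still permits 7 edges overall, or leave it unmatched if none does
lex-smallest matching: {1-0, 3-10, 4-2, 5-8, 11-6, 12-9, 13-15}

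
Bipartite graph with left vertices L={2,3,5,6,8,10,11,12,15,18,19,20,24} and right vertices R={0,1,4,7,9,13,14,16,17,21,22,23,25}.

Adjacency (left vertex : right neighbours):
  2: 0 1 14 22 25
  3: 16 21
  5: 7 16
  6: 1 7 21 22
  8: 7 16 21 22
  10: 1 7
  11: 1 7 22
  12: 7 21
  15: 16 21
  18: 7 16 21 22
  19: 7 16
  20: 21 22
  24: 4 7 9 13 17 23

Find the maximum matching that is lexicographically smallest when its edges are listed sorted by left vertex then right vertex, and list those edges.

|M| = 7 (so the lex-smallest maximum matching has 7 edges)
process left vertices in ascending order; for each, take the smallest-labelled available neighbour that still permits 7 edges overall, or leave it unmatched if none does
lex-smallest matching: {2-0, 3-16, 5-7, 6-1, 8-21, 11-22, 24-4}

Lex-smallest maximum matching: {(2,0), (3,16), (5,7), (6,1), (8,21), (11,22), (24,4)}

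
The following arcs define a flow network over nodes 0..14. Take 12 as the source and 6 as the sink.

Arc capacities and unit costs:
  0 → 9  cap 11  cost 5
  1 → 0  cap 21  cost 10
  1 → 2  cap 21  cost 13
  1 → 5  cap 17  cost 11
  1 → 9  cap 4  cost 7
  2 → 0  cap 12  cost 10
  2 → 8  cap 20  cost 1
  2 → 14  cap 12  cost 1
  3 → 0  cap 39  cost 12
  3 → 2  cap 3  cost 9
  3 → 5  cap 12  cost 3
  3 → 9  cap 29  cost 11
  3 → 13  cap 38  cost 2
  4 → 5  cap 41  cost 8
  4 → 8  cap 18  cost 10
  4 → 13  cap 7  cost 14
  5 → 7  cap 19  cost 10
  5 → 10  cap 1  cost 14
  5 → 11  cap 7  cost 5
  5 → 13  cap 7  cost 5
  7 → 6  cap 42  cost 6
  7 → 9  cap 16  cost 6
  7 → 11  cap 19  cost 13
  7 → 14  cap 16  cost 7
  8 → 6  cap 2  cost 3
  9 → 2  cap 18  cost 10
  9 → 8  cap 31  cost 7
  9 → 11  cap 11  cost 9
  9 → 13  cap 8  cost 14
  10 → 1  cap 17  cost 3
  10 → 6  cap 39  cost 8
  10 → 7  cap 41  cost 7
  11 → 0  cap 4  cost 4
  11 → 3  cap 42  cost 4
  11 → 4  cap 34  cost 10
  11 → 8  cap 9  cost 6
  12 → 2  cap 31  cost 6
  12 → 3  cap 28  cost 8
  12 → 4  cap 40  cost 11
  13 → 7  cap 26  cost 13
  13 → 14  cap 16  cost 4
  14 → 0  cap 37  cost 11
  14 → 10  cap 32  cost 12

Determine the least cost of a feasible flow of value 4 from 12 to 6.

Minimum cost for 4 units: 74

shortest-cost path #1: 12→2→8→6 push 2 @ unit cost 10 (adds 20)
shortest-cost path #2: 12→3→5→7→6 push 2 @ unit cost 27 (adds 54)
total cost = 74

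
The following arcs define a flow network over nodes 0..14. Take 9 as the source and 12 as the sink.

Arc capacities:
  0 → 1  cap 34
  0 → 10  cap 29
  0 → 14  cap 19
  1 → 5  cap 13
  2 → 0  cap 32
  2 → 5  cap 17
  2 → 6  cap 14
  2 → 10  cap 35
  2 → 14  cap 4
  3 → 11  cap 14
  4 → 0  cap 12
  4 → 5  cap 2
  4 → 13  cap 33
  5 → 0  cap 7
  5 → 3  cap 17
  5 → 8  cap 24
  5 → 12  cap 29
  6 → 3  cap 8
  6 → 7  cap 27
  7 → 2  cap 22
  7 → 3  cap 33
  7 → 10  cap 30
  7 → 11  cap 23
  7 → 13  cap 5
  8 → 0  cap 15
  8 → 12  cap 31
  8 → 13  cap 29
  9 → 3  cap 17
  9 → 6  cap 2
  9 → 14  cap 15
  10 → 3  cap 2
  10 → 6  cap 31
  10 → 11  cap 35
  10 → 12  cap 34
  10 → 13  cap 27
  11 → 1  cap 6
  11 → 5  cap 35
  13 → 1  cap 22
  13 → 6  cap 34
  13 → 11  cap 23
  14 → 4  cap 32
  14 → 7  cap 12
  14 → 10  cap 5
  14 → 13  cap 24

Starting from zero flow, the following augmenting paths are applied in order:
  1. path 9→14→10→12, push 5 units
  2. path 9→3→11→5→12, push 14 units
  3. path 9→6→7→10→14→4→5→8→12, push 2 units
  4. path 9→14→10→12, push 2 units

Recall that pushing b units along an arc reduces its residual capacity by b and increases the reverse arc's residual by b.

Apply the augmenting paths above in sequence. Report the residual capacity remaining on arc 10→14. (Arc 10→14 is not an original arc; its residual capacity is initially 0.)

after path 1 (9→14→10→12, push 5): res(10,14)=5
after path 2 (9→3→11→5→12, push 14): res(10,14)=5
after path 3 (9→6→7→10→14→4→5→8→12, push 2): res(10,14)=3
after path 4 (9→14→10→12, push 2): res(10,14)=5

Residual capacity of (10,14): 5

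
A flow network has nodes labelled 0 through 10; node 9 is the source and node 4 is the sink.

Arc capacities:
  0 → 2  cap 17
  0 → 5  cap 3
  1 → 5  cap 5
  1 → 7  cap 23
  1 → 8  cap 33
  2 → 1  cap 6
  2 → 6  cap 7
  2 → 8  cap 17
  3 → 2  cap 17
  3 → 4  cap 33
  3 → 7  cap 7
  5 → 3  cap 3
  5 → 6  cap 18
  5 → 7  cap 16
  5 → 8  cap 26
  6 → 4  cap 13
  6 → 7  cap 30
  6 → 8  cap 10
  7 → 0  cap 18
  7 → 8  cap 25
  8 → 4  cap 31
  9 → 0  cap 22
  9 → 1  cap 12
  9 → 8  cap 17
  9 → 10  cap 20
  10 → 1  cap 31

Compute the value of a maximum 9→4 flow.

augment #1: 9→8→4 bottleneck 17, total now 17
augment #2: 9→1→8→4 bottleneck 12, total now 29
augment #3: 9→0→2→6→4 bottleneck 7, total now 36
augment #4: 9→0→2→8→4 bottleneck 2, total now 38
augment #5: 9→0→5→3→4 bottleneck 3, total now 41
augment #6: 9→10→1→5→6→4 bottleneck 5, total now 46

Maximum flow value: 46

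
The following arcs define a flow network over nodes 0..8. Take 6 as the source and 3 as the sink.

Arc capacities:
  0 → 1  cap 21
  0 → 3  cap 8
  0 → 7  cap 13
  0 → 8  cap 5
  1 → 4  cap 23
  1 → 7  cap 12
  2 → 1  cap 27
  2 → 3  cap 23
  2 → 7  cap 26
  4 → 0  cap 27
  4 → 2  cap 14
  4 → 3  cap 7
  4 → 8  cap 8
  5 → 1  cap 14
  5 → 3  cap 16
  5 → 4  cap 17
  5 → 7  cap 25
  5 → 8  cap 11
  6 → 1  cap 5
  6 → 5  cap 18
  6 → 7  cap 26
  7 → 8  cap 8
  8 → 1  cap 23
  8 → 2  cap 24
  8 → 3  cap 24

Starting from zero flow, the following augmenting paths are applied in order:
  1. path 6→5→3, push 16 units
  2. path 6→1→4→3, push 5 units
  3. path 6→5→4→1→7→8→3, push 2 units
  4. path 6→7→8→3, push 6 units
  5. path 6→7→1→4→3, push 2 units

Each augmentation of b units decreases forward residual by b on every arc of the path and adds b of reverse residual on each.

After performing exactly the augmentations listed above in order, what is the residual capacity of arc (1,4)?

Residual capacity of (1,4): 18

after path 1 (6→5→3, push 16): res(1,4)=23
after path 2 (6→1→4→3, push 5): res(1,4)=18
after path 3 (6→5→4→1→7→8→3, push 2): res(1,4)=20
after path 4 (6→7→8→3, push 6): res(1,4)=20
after path 5 (6→7→1→4→3, push 2): res(1,4)=18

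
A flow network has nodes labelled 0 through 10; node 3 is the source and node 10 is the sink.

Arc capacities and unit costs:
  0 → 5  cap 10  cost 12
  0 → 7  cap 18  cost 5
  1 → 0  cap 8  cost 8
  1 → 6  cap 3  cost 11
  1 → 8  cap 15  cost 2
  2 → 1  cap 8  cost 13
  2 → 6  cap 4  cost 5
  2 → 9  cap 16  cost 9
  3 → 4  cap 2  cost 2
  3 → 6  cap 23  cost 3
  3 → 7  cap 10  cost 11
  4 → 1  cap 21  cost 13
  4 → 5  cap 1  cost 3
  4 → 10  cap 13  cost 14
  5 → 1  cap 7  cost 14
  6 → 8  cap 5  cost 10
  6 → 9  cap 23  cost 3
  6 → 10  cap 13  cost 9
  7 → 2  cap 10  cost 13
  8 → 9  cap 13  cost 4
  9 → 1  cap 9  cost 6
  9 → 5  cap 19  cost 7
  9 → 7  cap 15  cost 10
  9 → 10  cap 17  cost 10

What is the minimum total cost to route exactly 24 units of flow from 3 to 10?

shortest-cost path #1: 3→6→10 push 13 @ unit cost 12 (adds 156)
shortest-cost path #2: 3→4→10 push 2 @ unit cost 16 (adds 32)
shortest-cost path #3: 3→6→9→10 push 9 @ unit cost 16 (adds 144)
total cost = 332

Minimum cost for 24 units: 332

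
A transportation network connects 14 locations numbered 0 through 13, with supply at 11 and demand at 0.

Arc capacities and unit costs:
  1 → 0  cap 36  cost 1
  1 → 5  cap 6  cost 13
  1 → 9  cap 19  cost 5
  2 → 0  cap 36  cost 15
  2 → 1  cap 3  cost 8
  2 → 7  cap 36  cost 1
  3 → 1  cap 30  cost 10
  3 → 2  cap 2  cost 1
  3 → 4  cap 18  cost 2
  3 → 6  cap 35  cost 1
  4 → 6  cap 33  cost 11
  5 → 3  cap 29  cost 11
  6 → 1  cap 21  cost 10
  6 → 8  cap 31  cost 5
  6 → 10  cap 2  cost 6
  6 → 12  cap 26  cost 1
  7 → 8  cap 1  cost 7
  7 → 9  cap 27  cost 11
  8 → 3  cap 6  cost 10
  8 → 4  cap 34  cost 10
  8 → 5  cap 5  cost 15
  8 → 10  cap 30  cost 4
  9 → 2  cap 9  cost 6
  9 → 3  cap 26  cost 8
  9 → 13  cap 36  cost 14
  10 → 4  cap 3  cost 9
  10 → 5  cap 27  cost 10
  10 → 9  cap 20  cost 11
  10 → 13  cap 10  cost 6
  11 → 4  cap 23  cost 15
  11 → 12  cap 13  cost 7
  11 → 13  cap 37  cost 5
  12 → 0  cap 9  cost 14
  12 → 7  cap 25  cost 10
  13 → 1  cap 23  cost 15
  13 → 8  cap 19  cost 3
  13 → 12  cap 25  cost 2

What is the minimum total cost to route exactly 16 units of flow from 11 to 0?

shortest-cost path #1: 11→12→0 push 9 @ unit cost 21 (adds 189)
shortest-cost path #2: 11→13→1→0 push 7 @ unit cost 21 (adds 147)
total cost = 336

Minimum cost for 16 units: 336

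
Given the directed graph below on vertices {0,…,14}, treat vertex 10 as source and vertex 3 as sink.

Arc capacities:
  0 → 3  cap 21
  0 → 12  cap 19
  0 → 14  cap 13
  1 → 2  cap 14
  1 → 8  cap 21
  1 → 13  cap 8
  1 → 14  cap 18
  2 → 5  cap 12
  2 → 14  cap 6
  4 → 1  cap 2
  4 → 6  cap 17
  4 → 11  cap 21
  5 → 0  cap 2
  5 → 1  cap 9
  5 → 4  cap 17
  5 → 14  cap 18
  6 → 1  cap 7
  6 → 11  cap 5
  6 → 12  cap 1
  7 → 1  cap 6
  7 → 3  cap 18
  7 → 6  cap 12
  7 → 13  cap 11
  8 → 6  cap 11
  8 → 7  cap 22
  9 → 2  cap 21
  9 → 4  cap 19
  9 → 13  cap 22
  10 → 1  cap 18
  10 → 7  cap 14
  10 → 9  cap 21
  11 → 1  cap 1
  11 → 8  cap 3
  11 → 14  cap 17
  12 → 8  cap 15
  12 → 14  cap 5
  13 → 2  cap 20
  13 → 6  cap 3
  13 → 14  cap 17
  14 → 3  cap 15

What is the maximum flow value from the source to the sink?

augment #1: 10→7→3 bottleneck 14, total now 14
augment #2: 10→1→14→3 bottleneck 15, total now 29
augment #3: 10→1→8→7→3 bottleneck 3, total now 32
augment #4: 10→9→2→5→0→3 bottleneck 2, total now 34
augment #5: 10→9→4→1→8→7→3 bottleneck 1, total now 35

Maximum flow value: 35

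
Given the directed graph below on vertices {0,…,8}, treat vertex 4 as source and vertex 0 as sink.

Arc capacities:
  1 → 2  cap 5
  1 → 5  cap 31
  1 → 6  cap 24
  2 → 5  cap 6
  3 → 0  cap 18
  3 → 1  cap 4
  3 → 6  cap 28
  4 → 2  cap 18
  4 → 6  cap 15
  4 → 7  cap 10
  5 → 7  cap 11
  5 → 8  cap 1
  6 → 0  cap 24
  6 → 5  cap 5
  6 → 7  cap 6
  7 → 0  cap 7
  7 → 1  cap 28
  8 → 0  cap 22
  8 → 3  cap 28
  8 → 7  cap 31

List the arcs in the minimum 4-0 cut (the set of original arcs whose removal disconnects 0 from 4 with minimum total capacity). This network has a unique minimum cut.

augment #1: 4→6→0 push 15
augment #2: 4→7→0 push 7
augment #3: 4→2→5→8→0 push 1
augment #4: 4→7→1→6→0 push 3
augment #5: 4→2→5→7→1→6→0 push 5
max flow = 31; residual-reachable set from 4 gives S-side
cut edges (S→T): {(2,5), (4,6), (4,7)} total cap 31

Min-cut arcs: {(2,5), (4,6), (4,7)} (total capacity 31)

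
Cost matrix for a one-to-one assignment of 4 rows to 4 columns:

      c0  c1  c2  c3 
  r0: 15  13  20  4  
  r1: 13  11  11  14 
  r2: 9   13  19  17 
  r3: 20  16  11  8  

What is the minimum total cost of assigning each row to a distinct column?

optimal assignment: row0→col3 (cost 4), row1→col1 (cost 11), row2→col0 (cost 9), row3→col2 (cost 11)
total = 4 + 11 + 9 + 11 = 35

Minimum assignment cost: 35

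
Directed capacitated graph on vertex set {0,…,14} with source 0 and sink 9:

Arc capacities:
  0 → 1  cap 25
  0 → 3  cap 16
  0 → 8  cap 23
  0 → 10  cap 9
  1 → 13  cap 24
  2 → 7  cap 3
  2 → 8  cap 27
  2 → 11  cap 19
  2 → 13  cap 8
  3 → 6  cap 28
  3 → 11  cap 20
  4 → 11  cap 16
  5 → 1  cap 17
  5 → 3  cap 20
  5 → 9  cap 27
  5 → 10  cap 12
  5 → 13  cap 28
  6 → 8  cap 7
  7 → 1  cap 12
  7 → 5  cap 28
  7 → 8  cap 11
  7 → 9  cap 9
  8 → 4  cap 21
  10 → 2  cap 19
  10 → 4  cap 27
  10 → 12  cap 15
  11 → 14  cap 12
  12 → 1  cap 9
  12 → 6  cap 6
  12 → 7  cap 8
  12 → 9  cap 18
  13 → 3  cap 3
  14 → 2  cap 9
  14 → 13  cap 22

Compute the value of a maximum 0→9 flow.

Maximum flow value: 12

augment #1: 0→10→12→9 bottleneck 9, total now 9
augment #2: 0→3→11→14→2→7→9 bottleneck 3, total now 12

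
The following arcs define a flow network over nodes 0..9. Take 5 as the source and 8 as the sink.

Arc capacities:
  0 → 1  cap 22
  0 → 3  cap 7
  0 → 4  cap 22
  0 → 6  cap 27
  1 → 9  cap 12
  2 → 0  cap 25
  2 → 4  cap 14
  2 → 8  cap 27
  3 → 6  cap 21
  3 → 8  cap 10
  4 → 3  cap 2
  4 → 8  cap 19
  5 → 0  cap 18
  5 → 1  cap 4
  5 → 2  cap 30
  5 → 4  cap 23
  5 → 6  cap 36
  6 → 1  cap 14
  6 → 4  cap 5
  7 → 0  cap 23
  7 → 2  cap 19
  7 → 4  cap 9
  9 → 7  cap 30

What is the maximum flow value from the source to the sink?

augment #1: 5→2→8 bottleneck 27, total now 27
augment #2: 5→4→8 bottleneck 19, total now 46
augment #3: 5→0→3→8 bottleneck 7, total now 53
augment #4: 5→4→3→8 bottleneck 2, total now 55

Maximum flow value: 55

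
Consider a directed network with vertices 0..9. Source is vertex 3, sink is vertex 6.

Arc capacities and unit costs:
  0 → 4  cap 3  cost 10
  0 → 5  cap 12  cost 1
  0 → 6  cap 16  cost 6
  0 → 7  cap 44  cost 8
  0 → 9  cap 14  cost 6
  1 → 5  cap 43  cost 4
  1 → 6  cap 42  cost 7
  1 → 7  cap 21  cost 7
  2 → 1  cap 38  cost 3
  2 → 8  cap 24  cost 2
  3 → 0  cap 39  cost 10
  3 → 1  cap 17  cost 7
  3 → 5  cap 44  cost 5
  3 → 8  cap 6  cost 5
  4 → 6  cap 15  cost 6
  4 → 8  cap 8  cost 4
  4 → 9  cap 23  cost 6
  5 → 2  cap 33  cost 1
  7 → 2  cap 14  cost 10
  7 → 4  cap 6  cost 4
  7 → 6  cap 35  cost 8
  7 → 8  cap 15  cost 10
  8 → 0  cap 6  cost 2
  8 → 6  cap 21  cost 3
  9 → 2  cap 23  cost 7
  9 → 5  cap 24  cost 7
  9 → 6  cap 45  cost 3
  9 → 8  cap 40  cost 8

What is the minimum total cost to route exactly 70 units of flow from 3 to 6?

shortest-cost path #1: 3→8→6 push 6 @ unit cost 8 (adds 48)
shortest-cost path #2: 3→5→2→8→6 push 15 @ unit cost 11 (adds 165)
shortest-cost path #3: 3→1→6 push 17 @ unit cost 14 (adds 238)
shortest-cost path #4: 3→0→6 push 16 @ unit cost 16 (adds 256)
shortest-cost path #5: 3→5→2→1→6 push 16 @ unit cost 16 (adds 256)
total cost = 963

Minimum cost for 70 units: 963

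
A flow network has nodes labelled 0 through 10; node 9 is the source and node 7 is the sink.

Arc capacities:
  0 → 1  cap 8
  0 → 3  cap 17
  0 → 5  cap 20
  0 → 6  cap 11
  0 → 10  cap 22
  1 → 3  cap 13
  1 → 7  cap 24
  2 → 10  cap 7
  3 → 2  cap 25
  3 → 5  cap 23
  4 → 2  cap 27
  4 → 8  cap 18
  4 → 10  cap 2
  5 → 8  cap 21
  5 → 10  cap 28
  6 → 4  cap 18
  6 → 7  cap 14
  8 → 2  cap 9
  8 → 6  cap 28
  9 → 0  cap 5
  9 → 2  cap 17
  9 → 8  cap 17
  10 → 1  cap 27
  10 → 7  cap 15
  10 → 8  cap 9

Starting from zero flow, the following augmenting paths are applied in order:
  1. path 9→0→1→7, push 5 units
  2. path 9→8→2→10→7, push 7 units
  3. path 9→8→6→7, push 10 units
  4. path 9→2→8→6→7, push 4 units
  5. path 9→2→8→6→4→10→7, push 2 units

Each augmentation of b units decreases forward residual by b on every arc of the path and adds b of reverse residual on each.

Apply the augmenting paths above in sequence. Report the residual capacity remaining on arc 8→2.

after path 1 (9→0→1→7, push 5): res(8,2)=9
after path 2 (9→8→2→10→7, push 7): res(8,2)=2
after path 3 (9→8→6→7, push 10): res(8,2)=2
after path 4 (9→2→8→6→7, push 4): res(8,2)=6
after path 5 (9→2→8→6→4→10→7, push 2): res(8,2)=8

Residual capacity of (8,2): 8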